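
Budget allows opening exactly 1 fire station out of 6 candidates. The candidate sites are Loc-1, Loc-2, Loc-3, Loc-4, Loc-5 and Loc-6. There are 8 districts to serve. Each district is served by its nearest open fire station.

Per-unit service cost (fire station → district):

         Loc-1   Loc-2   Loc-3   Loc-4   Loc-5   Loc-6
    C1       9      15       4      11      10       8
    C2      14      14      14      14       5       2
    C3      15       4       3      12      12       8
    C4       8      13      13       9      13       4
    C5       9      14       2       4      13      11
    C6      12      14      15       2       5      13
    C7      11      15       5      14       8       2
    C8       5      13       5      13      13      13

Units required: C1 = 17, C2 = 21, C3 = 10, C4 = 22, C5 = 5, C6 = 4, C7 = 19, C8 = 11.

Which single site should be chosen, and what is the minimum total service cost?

Choose Loc-6 only; total service cost 634.

With exactly 1 open, each district uses its cheapest among the chosen.
{Loc-6}: C1→Loc-6 8·17=136, C2→Loc-6 2·21=42, C3→Loc-6 8·10=80, C4→Loc-6 4·22=88, C5→Loc-6 11·5=55, C6→Loc-6 13·4=52, C7→Loc-6 2·19=38, C8→Loc-6 13·11=143. Service cost 634.
{Loc-3}: service cost 898
{Loc-5}: service cost 1061
Among all 6 size-1 choices, {Loc-6} is lowest.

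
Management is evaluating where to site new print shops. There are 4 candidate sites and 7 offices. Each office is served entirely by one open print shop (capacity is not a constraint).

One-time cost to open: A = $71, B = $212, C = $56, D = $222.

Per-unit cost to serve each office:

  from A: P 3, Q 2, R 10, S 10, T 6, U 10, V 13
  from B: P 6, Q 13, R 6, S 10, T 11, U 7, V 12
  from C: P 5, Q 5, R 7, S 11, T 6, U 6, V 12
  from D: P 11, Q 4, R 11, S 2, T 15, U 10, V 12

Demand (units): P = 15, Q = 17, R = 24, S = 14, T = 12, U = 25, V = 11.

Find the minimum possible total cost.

Minimum total cost: 868

For any fixed open set, each office goes to its cheapest open site; total = fixed + service.
{A, C}: P→A 3·15=45, Q→A 2·17=34, R→C 7·24=168, S→A 10·14=140, T→A 6·12=72, U→C 6·25=150, V→C 12·11=132. Service 741; fixed 127; total 868.
{C}: P→C 5·15=75, Q→C 5·17=85, R→C 7·24=168, S→C 11·14=154, T→C 6·12=72, U→C 6·25=150, V→C 12·11=132. Service 836; fixed 56; total 892.
{C, D}: service 693 + fixed 278 = 971
{A, B, C, D}: P→A 3·15=45, Q→A 2·17=34, R→B 6·24=144, S→D 2·14=28, T→A 6·12=72, U→C 6·25=150, V→B 12·11=132. Service 605; fixed 561; total 1166.
No other subset beats 868.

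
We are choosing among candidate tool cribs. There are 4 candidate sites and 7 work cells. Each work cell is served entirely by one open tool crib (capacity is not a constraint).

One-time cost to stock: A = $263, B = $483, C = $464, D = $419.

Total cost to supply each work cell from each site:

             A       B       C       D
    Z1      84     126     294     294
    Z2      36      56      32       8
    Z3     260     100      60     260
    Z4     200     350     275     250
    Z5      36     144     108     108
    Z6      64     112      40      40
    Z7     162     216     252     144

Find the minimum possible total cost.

Minimum total cost: 1105

For any fixed open set, each work cell goes to its cheapest open site; total = fixed + service.
{A}: Z1→A 84, Z2→A 36, Z3→A 260, Z4→A 200, Z5→A 36, Z6→A 64, Z7→A 162. Service 842; fixed 263; total 1105.
{A, C}: service 614 + fixed 727 = 1341
{A, B}: Z1→A 84, Z2→A 36, Z3→B 100, Z4→A 200, Z5→A 36, Z6→A 64, Z7→A 162. Service 682; fixed 746; total 1428.
{A, B, C, D}: Z1→A 84, Z2→D 8, Z3→C 60, Z4→A 200, Z5→A 36, Z6→C 40, Z7→D 144. Service 572; fixed 1629; total 2201.
(All 15 nonempty subsets were checked; A only is lowest.)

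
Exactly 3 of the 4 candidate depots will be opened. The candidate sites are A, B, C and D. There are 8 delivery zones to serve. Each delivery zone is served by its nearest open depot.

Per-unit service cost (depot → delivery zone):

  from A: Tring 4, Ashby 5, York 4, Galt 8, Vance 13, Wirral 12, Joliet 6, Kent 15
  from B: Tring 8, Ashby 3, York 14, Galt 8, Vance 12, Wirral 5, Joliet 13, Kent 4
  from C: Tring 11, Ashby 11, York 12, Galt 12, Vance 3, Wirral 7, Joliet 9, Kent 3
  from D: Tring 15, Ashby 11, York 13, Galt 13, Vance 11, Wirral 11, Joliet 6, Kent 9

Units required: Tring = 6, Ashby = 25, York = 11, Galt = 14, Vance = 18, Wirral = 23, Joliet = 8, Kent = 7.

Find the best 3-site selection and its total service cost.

Choose A, B and C; total service cost 493.

With exactly 3 open, each delivery zone uses its cheapest among the chosen.
{A, B, C}: Tring→A 4·6=24, Ashby→B 3·25=75, York→A 4·11=44, Galt→A 8·14=112, Vance→C 3·18=54, Wirral→B 5·23=115, Joliet→A 6·8=48, Kent→C 3·7=21. Service cost 493.
{A, C, D}: service cost 589
{B, C, D}: service cost 605
Among all 4 size-3 choices, {A, B, C} is lowest.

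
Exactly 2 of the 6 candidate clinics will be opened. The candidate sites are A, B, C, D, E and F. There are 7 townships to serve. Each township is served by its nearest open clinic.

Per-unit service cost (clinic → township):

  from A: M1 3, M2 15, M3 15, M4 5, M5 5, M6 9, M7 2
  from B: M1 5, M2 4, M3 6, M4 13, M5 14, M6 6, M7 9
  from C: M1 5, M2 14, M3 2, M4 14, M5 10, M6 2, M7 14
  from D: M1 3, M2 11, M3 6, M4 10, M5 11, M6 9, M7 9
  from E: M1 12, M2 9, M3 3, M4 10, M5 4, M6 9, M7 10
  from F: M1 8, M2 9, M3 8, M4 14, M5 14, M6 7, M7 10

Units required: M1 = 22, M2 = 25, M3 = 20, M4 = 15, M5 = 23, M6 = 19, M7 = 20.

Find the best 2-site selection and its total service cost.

Choose A and B; total service cost 630.

With exactly 2 open, each township uses its cheapest among the chosen.
{A, B}: M1→A 3·22=66, M2→B 4·25=100, M3→B 6·20=120, M4→A 5·15=75, M5→A 5·23=115, M6→B 6·19=114, M7→A 2·20=40. Service cost 630.
{A, C}: service cost 724
{A, E}: service cost 729
Among all 15 size-2 choices, {A, B} is lowest.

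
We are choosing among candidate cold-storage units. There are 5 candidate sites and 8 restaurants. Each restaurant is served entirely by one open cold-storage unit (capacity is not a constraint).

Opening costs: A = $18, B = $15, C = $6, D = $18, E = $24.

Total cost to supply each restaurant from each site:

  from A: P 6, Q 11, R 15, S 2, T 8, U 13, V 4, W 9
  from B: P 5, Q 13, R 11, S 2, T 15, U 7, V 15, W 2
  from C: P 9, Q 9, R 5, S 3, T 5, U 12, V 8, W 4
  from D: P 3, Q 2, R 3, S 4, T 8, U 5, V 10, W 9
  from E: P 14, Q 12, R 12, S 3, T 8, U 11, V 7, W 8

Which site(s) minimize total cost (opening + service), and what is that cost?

For any fixed open set, each restaurant goes to its cheapest open site; total = fixed + service.
{C, D}: P→D 3, Q→D 2, R→D 3, S→C 3, T→C 5, U→D 5, V→C 8, W→C 4. Service 33; fixed 24; total 57.
{C}: service 55 + fixed 6 = 61
{D}: service 44 + fixed 18 = 62
{A, B, C, D, E}: service 26 + fixed 81 = 107
No other subset beats 57.

Open C and D; minimum total cost 57.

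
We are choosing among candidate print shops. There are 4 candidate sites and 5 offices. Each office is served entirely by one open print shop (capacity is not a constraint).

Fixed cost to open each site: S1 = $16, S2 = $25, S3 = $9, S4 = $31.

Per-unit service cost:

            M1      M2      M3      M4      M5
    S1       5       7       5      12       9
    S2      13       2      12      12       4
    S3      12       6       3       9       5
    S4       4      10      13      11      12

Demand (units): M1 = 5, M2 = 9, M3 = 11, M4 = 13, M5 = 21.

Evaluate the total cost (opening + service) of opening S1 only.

Each office is assigned to its cheapest site among the open ones.
{S1}: M1→S1 5·5=25, M2→S1 7·9=63, M3→S1 5·11=55, M4→S1 12·13=156, M5→S1 9·21=189. Service 488; fixed 16; total 504.

Total cost: 504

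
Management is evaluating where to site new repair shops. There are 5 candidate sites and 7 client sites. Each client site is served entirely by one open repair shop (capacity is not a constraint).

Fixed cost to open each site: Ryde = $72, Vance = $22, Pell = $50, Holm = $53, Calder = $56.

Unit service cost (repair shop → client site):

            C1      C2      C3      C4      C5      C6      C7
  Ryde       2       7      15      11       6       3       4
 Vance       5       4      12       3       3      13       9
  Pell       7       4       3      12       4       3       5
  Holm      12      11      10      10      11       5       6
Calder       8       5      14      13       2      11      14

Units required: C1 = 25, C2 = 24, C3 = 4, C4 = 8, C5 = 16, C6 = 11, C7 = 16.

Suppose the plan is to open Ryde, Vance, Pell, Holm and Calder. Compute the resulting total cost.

Total cost: 564

Each client site is assigned to its cheapest site among the open ones.
{Ryde, Vance, Pell, Holm, Calder}: C1→Ryde 2·25=50, C2→Vance 4·24=96, C3→Pell 3·4=12, C4→Vance 3·8=24, C5→Calder 2·16=32, C6→Ryde 3·11=33, C7→Ryde 4·16=64. Service 311; fixed 253; total 564.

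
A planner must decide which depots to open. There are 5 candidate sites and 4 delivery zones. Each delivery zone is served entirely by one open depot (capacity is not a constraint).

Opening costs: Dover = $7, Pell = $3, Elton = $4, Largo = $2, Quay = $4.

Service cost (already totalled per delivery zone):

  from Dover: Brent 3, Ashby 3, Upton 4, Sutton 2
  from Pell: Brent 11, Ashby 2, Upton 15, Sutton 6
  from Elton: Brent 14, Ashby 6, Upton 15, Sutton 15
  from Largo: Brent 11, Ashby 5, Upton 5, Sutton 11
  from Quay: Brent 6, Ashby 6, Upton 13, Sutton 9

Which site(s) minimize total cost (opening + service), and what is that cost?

Open Dover only; minimum total cost 19.

For any fixed open set, each delivery zone goes to its cheapest open site; total = fixed + service.
{Dover}: Brent→Dover 3, Ashby→Dover 3, Upton→Dover 4, Sutton→Dover 2. Service 12; fixed 7; total 19.
{Dover, Pell}: Brent→Dover 3, Ashby→Pell 2, Upton→Dover 4, Sutton→Dover 2. Service 11; fixed 10; total 21.
{Dover, Largo}: Brent→Dover 3, Ashby→Dover 3, Upton→Dover 4, Sutton→Dover 2. Service 12; fixed 9; total 21.
{Dover, Pell, Elton, Largo, Quay}: Brent→Dover 3, Ashby→Pell 2, Upton→Dover 4, Sutton→Dover 2. Service 11; fixed 20; total 31.
No other subset beats 19.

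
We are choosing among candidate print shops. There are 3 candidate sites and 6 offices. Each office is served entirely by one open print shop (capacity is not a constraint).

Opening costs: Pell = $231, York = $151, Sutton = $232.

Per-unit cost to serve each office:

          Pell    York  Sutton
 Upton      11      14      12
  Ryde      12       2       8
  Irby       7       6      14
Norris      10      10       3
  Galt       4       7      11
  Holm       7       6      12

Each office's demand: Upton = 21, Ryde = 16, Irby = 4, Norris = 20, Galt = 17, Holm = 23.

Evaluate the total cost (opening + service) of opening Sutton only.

Each office is assigned to its cheapest site among the open ones.
{Sutton}: Upton→Sutton 12·21=252, Ryde→Sutton 8·16=128, Irby→Sutton 14·4=56, Norris→Sutton 3·20=60, Galt→Sutton 11·17=187, Holm→Sutton 12·23=276. Service 959; fixed 232; total 1191.

Total cost: 1191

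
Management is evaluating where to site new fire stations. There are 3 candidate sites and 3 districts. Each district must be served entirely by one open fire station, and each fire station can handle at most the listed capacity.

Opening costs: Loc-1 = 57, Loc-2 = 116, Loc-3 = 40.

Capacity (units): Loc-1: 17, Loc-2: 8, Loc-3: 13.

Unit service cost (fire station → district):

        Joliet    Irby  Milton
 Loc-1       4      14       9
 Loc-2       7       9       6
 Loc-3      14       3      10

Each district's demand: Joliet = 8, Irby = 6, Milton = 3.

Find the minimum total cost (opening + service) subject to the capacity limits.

Minimum total cost: 174

Open {Loc-1, Loc-3}: Joliet→Loc-1 4·8=32, Irby→Loc-3 3·6=18, Milton→Loc-1 9·3=27.
Loads: Loc-1 carries 11/17, Loc-3 carries 6/13. Service 77; fixed 97; total 174.
Next best feasible plan costs 177.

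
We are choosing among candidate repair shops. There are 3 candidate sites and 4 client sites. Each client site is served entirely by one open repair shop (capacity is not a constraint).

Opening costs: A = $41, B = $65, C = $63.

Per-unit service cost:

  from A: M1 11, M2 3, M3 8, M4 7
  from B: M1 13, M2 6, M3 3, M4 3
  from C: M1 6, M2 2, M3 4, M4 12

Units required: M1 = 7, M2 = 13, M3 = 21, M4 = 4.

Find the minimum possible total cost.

Minimum total cost: 263

For any fixed open set, each client site goes to its cheapest open site; total = fixed + service.
{C}: M1→C 6·7=42, M2→C 2·13=26, M3→C 4·21=84, M4→C 12·4=48. Service 200; fixed 63; total 263.
{B, C}: service 143 + fixed 128 = 271
{A, C}: M1→C 6·7=42, M2→C 2·13=26, M3→C 4·21=84, M4→A 7·4=28. Service 180; fixed 104; total 284.
{A, B, C}: M1→C 6·7=42, M2→C 2·13=26, M3→B 3·21=63, M4→B 3·4=12. Service 143; fixed 169; total 312.
No other subset beats 263.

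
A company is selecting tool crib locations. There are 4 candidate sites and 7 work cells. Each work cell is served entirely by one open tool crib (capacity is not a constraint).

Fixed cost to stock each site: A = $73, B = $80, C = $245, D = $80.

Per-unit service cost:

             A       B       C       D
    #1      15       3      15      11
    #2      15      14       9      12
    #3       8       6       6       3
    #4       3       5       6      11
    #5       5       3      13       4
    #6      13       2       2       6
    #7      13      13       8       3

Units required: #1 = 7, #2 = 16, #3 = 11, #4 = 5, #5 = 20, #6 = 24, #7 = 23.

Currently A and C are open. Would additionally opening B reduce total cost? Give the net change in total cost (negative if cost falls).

Yes — net change −44 (cost falls by 44).

Current service cost with {A, C}: 662.
Adding B: each work cell re-picks its cheapest; new service cost 538, saving 124.
Extra fixed cost: 80. Net change = 80 − 124 = -44.
(Totals: 980 → 936.)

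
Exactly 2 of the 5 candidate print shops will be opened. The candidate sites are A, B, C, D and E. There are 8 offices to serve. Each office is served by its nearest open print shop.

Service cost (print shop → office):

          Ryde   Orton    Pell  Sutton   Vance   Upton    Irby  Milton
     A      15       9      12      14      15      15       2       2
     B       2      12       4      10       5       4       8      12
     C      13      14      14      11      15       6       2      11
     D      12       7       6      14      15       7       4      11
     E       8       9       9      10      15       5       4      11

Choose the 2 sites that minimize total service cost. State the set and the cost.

Choose A and B; total service cost 38.

With exactly 2 open, each office uses its cheapest among the chosen.
{A, B}: Ryde→B 2, Orton→A 9, Pell→B 4, Sutton→B 10, Vance→B 5, Upton→B 4, Irby→A 2, Milton→A 2. Service cost 38.
{B, D}: service cost 47
{B, E}: service cost 49
Among all 10 size-2 choices, {A, B} is lowest.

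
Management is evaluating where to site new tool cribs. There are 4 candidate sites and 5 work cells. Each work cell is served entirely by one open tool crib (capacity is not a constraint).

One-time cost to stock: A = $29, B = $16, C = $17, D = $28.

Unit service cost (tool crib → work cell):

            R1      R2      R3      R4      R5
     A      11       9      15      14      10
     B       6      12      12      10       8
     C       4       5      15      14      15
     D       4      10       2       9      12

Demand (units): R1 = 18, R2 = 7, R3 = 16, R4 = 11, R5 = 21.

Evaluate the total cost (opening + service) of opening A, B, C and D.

Total cost: 496

Each work cell is assigned to its cheapest site among the open ones.
{A, B, C, D}: R1→C 4·18=72, R2→C 5·7=35, R3→D 2·16=32, R4→D 9·11=99, R5→B 8·21=168. Service 406; fixed 90; total 496.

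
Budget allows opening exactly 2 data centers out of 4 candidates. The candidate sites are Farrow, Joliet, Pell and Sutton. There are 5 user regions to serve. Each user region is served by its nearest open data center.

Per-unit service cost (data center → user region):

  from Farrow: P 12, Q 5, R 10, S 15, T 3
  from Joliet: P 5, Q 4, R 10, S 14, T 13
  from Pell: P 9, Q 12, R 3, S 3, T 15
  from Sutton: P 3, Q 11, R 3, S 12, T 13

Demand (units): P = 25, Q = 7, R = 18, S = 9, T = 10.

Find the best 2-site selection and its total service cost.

With exactly 2 open, each user region uses its cheapest among the chosen.
{Farrow, Sutton}: P→Sutton 3·25=75, Q→Farrow 5·7=35, R→Sutton 3·18=54, S→Sutton 12·9=108, T→Farrow 3·10=30. Service cost 302.
{Pell, Sutton}: service cost 363
{Joliet, Pell}: service cost 364
Among all 6 size-2 choices, {Farrow, Sutton} is lowest.

Choose Farrow and Sutton; total service cost 302.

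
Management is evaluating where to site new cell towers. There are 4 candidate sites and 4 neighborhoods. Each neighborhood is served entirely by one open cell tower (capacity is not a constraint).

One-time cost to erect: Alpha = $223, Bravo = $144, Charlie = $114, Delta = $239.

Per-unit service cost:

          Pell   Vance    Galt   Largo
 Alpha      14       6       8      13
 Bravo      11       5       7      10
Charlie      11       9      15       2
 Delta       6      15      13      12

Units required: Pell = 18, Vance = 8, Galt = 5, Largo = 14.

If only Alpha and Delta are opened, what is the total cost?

Total cost: 826

Each neighborhood is assigned to its cheapest site among the open ones.
{Alpha, Delta}: Pell→Delta 6·18=108, Vance→Alpha 6·8=48, Galt→Alpha 8·5=40, Largo→Delta 12·14=168. Service 364; fixed 462; total 826.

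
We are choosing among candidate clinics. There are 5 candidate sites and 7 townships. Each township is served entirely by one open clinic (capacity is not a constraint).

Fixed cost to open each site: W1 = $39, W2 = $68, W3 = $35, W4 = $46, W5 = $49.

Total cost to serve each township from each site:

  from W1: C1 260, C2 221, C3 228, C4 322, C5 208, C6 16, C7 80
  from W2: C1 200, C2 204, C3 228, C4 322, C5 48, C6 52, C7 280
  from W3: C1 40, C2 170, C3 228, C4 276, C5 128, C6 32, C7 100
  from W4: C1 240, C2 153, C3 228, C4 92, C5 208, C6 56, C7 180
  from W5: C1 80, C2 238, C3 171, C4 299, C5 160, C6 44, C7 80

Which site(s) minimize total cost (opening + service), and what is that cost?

Open W2, W3, W4 and W5; minimum total cost 814.

For any fixed open set, each township goes to its cheapest open site; total = fixed + service.
{W2, W3, W4, W5}: C1→W3 40, C2→W4 153, C3→W5 171, C4→W4 92, C5→W2 48, C6→W3 32, C7→W5 80. Service 616; fixed 198; total 814.
{W3, W4, W5}: C1→W3 40, C2→W4 153, C3→W5 171, C4→W4 92, C5→W3 128, C6→W3 32, C7→W5 80. Service 696; fixed 130; total 826.
{W2, W4, W5}: C1→W5 80, C2→W4 153, C3→W5 171, C4→W4 92, C5→W2 48, C6→W5 44, C7→W5 80. Service 668; fixed 163; total 831.
{W1, W2, W3, W4, W5}: C1→W3 40, C2→W4 153, C3→W5 171, C4→W4 92, C5→W2 48, C6→W1 16, C7→W1 80. Service 600; fixed 237; total 837.
No other subset beats 814.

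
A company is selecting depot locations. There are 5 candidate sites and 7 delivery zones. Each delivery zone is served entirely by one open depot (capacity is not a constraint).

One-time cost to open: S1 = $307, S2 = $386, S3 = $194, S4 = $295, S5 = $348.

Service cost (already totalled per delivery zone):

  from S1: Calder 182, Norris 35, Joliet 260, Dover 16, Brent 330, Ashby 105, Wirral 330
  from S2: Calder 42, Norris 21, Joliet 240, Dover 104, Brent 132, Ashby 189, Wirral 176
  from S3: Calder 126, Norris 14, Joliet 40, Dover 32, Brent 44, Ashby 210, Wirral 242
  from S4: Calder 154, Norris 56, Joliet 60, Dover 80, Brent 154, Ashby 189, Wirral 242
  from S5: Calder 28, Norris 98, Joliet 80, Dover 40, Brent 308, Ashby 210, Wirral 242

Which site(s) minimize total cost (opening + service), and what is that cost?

Open S3 only; minimum total cost 902.

For any fixed open set, each delivery zone goes to its cheapest open site; total = fixed + service.
{S3}: Calder→S3 126, Norris→S3 14, Joliet→S3 40, Dover→S3 32, Brent→S3 44, Ashby→S3 210, Wirral→S3 242. Service 708; fixed 194; total 902.
{S1, S3}: service 587 + fixed 501 = 1088
{S2, S3}: service 537 + fixed 580 = 1117
{S1, S2, S3, S4, S5}: service 423 + fixed 1530 = 1953
No other subset beats 902.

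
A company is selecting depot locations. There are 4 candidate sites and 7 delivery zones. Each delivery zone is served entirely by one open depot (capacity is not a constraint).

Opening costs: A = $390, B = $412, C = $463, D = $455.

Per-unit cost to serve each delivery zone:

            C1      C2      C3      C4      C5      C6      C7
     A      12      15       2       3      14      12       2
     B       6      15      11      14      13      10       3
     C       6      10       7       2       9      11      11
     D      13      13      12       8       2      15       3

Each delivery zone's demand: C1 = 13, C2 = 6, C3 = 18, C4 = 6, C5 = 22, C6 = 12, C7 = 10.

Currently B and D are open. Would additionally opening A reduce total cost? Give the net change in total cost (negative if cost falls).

Current service cost with {B, D}: 596.
Adding A: each delivery zone re-picks its cheapest; new service cost 394, saving 202.
Extra fixed cost: 390. Net change = 390 − 202 = 188.
(Totals: 1463 → 1651.)

No — net change +188 (cost rises by 188).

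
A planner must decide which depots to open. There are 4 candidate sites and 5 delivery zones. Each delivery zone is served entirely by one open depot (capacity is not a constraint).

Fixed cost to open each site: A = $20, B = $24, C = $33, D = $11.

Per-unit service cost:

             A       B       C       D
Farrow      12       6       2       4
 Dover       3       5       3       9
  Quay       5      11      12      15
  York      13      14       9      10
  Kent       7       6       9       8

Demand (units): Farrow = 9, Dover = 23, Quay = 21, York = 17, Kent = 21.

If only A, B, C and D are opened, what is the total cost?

Total cost: 559

Each delivery zone is assigned to its cheapest site among the open ones.
{A, B, C, D}: Farrow→C 2·9=18, Dover→A 3·23=69, Quay→A 5·21=105, York→C 9·17=153, Kent→B 6·21=126. Service 471; fixed 88; total 559.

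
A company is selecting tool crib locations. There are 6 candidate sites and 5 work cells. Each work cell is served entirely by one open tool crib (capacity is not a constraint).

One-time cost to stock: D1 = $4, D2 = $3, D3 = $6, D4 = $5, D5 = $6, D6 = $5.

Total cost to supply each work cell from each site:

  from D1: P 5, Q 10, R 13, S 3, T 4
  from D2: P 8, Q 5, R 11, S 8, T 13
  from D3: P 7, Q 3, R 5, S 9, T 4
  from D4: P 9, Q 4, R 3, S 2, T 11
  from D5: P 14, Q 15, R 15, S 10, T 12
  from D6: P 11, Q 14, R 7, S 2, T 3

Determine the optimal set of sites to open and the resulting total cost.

For any fixed open set, each work cell goes to its cheapest open site; total = fixed + service.
{D1, D4}: P→D1 5, Q→D4 4, R→D4 3, S→D4 2, T→D1 4. Service 18; fixed 9; total 27.
{D1, D2, D4}: service 18 + fixed 12 = 30
{D1, D3}: service 20 + fixed 10 = 30
{D1, D2, D3, D4, D5, D6}: service 16 + fixed 29 = 45
No other subset beats 27.

Open D1 and D4; minimum total cost 27.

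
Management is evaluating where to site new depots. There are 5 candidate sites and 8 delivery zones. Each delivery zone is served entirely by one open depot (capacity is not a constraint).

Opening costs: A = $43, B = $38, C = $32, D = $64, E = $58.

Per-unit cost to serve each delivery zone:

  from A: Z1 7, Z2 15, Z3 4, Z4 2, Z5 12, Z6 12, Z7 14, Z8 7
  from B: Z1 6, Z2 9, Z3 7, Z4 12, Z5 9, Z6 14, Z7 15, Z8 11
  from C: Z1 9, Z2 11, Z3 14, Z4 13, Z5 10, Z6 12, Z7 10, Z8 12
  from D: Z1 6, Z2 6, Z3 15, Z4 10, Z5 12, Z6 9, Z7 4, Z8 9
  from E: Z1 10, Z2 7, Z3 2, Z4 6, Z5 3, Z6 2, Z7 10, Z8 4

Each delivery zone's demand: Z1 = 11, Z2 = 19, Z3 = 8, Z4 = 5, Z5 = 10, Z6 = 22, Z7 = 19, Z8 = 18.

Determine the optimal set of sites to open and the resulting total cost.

Open D and E; minimum total cost 570.

For any fixed open set, each delivery zone goes to its cheapest open site; total = fixed + service.
{D, E}: Z1→D 6·11=66, Z2→D 6·19=114, Z3→E 2·8=16, Z4→E 6·5=30, Z5→E 3·10=30, Z6→E 2·22=44, Z7→D 4·19=76, Z8→E 4·18=72. Service 448; fixed 122; total 570.
{A, D, E}: service 428 + fixed 165 = 593
{C, D, E}: service 448 + fixed 154 = 602
{A, B, C, D, E}: service 428 + fixed 235 = 663
No other subset beats 570.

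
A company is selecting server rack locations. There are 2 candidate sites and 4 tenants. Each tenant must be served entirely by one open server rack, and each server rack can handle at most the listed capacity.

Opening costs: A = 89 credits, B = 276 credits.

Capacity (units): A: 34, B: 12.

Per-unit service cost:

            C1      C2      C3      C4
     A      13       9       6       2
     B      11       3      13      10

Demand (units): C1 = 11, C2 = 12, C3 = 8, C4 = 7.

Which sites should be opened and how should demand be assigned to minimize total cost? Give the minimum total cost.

Minimum total cost: 606

Open {A, B}: C1→A 13·11=143, C2→B 3·12=36, C3→A 6·8=48, C4→A 2·7=14.
Loads: A carries 26/34, B carries 12/12. Service 241; fixed 365; total 606.
Next best feasible plan costs 656.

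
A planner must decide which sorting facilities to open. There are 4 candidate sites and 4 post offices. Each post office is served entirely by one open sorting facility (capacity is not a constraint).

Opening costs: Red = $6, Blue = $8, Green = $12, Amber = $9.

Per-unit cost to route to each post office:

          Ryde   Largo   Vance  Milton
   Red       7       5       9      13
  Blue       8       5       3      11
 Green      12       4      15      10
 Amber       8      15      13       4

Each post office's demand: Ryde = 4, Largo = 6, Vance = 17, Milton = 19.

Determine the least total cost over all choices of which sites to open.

Minimum total cost: 206

For any fixed open set, each post office goes to its cheapest open site; total = fixed + service.
{Blue, Amber}: Ryde→Blue 8·4=32, Largo→Blue 5·6=30, Vance→Blue 3·17=51, Milton→Amber 4·19=76. Service 189; fixed 17; total 206.
{Red, Blue, Amber}: service 185 + fixed 23 = 208
{Blue, Green, Amber}: service 183 + fixed 29 = 212
{Red, Blue, Green, Amber}: service 179 + fixed 35 = 214
No other subset beats 206.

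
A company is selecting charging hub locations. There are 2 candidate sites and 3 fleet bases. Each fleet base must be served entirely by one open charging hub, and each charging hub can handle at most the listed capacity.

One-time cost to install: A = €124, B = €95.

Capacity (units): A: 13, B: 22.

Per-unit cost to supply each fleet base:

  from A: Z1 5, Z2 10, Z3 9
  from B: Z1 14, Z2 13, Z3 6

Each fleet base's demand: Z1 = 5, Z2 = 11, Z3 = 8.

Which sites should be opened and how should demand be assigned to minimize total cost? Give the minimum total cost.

Minimum total cost: 435

Open {A, B}: Z1→A 5·5=25, Z2→B 13·11=143, Z3→B 6·8=48.
Loads: A carries 5/13, B carries 19/22. Service 216; fixed 219; total 435.
Next best feasible plan costs 447.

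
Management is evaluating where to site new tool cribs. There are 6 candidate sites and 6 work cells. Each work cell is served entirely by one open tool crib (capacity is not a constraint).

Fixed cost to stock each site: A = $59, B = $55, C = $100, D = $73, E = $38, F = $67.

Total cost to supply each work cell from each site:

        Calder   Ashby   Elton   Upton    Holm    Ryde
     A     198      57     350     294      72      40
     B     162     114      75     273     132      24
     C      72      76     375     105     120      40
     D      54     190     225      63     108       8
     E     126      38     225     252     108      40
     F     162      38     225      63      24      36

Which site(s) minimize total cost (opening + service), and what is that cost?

For any fixed open set, each work cell goes to its cheapest open site; total = fixed + service.
{B, D, F}: Calder→D 54, Ashby→F 38, Elton→B 75, Upton→D 63, Holm→F 24, Ryde→D 8. Service 262; fixed 195; total 457.
{B, D, E, F}: service 262 + fixed 233 = 495
{B, F}: Calder→B 162, Ashby→F 38, Elton→B 75, Upton→F 63, Holm→F 24, Ryde→B 24. Service 386; fixed 122; total 508.
{A, B, C, D, E, F}: Calder→D 54, Ashby→E 38, Elton→B 75, Upton→D 63, Holm→F 24, Ryde→D 8. Service 262; fixed 392; total 654.
No other subset beats 457.

Open B, D and F; minimum total cost 457.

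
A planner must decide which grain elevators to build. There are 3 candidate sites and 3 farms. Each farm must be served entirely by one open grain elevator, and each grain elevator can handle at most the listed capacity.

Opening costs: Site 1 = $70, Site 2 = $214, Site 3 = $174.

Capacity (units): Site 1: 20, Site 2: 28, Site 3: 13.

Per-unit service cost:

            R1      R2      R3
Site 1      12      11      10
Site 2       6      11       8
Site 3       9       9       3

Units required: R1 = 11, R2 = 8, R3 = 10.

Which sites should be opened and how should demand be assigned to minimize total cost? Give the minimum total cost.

Minimum total cost: 494

Open {Site 1, Site 3}: R1→Site 1 12·11=132, R2→Site 1 11·8=88, R3→Site 3 3·10=30.
Loads: Site 1 carries 19/20, Site 3 carries 10/13. Service 250; fixed 244; total 494.
Next best feasible plan costs 518.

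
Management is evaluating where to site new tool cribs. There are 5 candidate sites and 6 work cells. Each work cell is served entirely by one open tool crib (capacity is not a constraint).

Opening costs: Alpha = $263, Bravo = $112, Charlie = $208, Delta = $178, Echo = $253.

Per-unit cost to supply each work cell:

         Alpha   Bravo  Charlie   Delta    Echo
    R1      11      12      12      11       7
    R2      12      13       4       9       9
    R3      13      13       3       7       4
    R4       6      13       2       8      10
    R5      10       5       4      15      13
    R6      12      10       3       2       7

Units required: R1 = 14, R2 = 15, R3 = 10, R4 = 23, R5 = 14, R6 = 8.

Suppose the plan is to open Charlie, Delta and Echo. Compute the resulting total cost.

Total cost: 945

Each work cell is assigned to its cheapest site among the open ones.
{Charlie, Delta, Echo}: R1→Echo 7·14=98, R2→Charlie 4·15=60, R3→Charlie 3·10=30, R4→Charlie 2·23=46, R5→Charlie 4·14=56, R6→Delta 2·8=16. Service 306; fixed 639; total 945.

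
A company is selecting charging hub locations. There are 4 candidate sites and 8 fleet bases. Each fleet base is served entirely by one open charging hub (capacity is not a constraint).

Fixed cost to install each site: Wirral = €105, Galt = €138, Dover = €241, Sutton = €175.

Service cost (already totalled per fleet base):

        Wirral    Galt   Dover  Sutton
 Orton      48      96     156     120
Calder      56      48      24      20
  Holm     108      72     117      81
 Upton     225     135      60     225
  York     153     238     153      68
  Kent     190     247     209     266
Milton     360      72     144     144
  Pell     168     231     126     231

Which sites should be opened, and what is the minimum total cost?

For any fixed open set, each fleet base goes to its cheapest open site; total = fixed + service.
{Wirral, Galt}: Orton→Wirral 48, Calder→Galt 48, Holm→Galt 72, Upton→Galt 135, York→Wirral 153, Kent→Wirral 190, Milton→Galt 72, Pell→Wirral 168. Service 886; fixed 243; total 1129.
{Wirral, Galt, Sutton}: Orton→Wirral 48, Calder→Sutton 20, Holm→Galt 72, Upton→Galt 135, York→Sutton 68, Kent→Wirral 190, Milton→Galt 72, Pell→Wirral 168. Service 773; fixed 418; total 1191.
{Galt, Dover}: service 812 + fixed 379 = 1191
{Wirral, Galt, Dover, Sutton}: service 656 + fixed 659 = 1315
No other subset beats 1129.

Open Wirral and Galt; minimum total cost 1129.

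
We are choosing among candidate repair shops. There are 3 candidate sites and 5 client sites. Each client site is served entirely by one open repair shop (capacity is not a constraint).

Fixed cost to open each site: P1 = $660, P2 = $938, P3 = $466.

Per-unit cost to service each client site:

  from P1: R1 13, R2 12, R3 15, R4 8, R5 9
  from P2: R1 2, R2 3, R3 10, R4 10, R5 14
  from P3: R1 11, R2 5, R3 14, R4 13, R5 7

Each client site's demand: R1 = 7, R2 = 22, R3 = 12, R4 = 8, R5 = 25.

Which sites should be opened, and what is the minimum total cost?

Open P3 only; minimum total cost 1100.

For any fixed open set, each client site goes to its cheapest open site; total = fixed + service.
{P3}: R1→P3 11·7=77, R2→P3 5·22=110, R3→P3 14·12=168, R4→P3 13·8=104, R5→P3 7·25=175. Service 634; fixed 466; total 1100.
{P1}: service 824 + fixed 660 = 1484
{P2}: R1→P2 2·7=14, R2→P2 3·22=66, R3→P2 10·12=120, R4→P2 10·8=80, R5→P2 14·25=350. Service 630; fixed 938; total 1568.
{P1, P2, P3}: R1→P2 2·7=14, R2→P2 3·22=66, R3→P2 10·12=120, R4→P1 8·8=64, R5→P3 7·25=175. Service 439; fixed 2064; total 2503.
No other subset beats 1100.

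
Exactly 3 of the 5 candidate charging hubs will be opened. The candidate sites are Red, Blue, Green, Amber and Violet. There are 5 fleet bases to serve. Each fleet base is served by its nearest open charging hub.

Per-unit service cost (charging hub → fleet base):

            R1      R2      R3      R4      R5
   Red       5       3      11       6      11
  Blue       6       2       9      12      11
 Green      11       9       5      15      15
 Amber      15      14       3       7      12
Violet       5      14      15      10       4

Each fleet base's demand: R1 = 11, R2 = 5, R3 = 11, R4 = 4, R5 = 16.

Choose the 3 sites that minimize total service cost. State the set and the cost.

With exactly 3 open, each fleet base uses its cheapest among the chosen.
{Blue, Amber, Violet}: R1→Violet 5·11=55, R2→Blue 2·5=10, R3→Amber 3·11=33, R4→Amber 7·4=28, R5→Violet 4·16=64. Service cost 190.
{Red, Amber, Violet}: service cost 191
{Red, Green, Violet}: service cost 213
Among all 10 size-3 choices, {Blue, Amber, Violet} is lowest.

Choose Blue, Amber and Violet; total service cost 190.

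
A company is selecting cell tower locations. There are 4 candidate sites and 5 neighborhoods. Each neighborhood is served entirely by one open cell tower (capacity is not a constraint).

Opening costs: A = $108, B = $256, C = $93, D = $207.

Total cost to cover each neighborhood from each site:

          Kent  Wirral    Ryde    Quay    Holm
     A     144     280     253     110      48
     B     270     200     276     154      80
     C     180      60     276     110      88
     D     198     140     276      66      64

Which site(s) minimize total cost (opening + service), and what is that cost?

Open C only; minimum total cost 807.

For any fixed open set, each neighborhood goes to its cheapest open site; total = fixed + service.
{C}: Kent→C 180, Wirral→C 60, Ryde→C 276, Quay→C 110, Holm→C 88. Service 714; fixed 93; total 807.
{A, C}: Kent→A 144, Wirral→C 60, Ryde→A 253, Quay→A 110, Holm→A 48. Service 615; fixed 201; total 816.
{A}: service 835 + fixed 108 = 943
{A, B, C, D}: Kent→A 144, Wirral→C 60, Ryde→A 253, Quay→D 66, Holm→A 48. Service 571; fixed 664; total 1235.
No other subset beats 807.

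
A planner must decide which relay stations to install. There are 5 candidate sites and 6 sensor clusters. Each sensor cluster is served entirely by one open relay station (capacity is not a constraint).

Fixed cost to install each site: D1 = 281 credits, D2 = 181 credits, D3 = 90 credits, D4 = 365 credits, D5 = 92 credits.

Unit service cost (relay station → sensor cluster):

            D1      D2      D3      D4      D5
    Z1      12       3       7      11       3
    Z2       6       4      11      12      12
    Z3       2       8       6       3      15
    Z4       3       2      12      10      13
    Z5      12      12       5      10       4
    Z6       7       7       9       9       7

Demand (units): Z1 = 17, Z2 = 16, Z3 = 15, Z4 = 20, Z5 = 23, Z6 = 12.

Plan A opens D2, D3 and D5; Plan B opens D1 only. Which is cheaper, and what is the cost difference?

Plan A is cheaper by 247.

Plan A: {D2, D3, D5}: Z1→D2 3·17=51, Z2→D2 4·16=64, Z3→D3 6·15=90, Z4→D2 2·20=40, Z5→D5 4·23=92, Z6→D2 7·12=84. Service 421; fixed 363; total 784.
Plan B: {D1}: Z1→D1 12·17=204, Z2→D1 6·16=96, Z3→D1 2·15=30, Z4→D1 3·20=60, Z5→D1 12·23=276, Z6→D1 7·12=84. Service 750; fixed 281; total 1031.
Difference: |784 − 1031| = 247.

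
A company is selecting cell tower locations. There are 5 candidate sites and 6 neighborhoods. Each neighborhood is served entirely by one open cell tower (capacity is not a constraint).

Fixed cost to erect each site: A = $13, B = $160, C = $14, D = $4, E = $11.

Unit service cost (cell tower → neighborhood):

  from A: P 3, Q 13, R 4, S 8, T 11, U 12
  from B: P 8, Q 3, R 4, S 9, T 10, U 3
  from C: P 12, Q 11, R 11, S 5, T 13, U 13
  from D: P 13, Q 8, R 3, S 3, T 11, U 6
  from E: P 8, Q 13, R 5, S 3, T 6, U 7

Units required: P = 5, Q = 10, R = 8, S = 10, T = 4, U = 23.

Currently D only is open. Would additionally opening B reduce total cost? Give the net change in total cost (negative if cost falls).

Current service cost with {D}: 381.
Adding B: each neighborhood re-picks its cheapest; new service cost 233, saving 148.
Extra fixed cost: 160. Net change = 160 − 148 = 12.
(Totals: 385 → 397.)

No — net change +12 (cost rises by 12).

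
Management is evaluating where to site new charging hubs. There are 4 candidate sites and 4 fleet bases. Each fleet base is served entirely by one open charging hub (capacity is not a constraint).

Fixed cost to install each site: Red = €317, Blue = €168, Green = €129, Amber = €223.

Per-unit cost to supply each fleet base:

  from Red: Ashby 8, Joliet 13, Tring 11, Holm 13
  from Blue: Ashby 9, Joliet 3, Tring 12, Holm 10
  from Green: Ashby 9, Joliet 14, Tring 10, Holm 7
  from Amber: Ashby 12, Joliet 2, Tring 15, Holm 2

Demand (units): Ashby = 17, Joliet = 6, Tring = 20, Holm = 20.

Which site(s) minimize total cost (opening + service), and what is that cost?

Open Green only; minimum total cost 706.

For any fixed open set, each fleet base goes to its cheapest open site; total = fixed + service.
{Green}: Ashby→Green 9·17=153, Joliet→Green 14·6=84, Tring→Green 10·20=200, Holm→Green 7·20=140. Service 577; fixed 129; total 706.
{Green, Amber}: Ashby→Green 9·17=153, Joliet→Amber 2·6=12, Tring→Green 10·20=200, Holm→Amber 2·20=40. Service 405; fixed 352; total 757.
{Blue}: Ashby→Blue 9·17=153, Joliet→Blue 3·6=18, Tring→Blue 12·20=240, Holm→Blue 10·20=200. Service 611; fixed 168; total 779.
{Red, Blue, Green, Amber}: Ashby→Red 8·17=136, Joliet→Amber 2·6=12, Tring→Green 10·20=200, Holm→Amber 2·20=40. Service 388; fixed 837; total 1225.
(All 15 nonempty subsets were checked; Green only is lowest.)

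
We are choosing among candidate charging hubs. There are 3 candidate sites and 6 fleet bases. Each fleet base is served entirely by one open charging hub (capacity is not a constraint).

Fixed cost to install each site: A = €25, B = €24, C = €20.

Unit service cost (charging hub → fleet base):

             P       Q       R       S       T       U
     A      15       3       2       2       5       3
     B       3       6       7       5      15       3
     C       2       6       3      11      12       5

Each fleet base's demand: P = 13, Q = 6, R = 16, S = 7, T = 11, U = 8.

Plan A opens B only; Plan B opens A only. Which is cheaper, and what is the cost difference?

Plan A: {B}: P→B 3·13=39, Q→B 6·6=36, R→B 7·16=112, S→B 5·7=35, T→B 15·11=165, U→B 3·8=24. Service 411; fixed 24; total 435.
Plan B: {A}: P→A 15·13=195, Q→A 3·6=18, R→A 2·16=32, S→A 2·7=14, T→A 5·11=55, U→A 3·8=24. Service 338; fixed 25; total 363.
Difference: |435 − 363| = 72.

Plan B is cheaper by 72.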